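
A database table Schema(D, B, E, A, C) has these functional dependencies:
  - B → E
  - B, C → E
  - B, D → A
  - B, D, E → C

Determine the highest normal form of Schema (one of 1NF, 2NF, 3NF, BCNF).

Candidate key: {B, D}. Prime attributes: {B, D}.
B → E: {B}⁺ = {B, E}, which is not all of the attributes, so the left side is not a superkey — BCNF is violated.
B → E has non-prime {E} on the right and a non-superkey on the left, so 3NF fails.
{B} is a proper subset of the key {B, D}, and {B}⁺ contains the non-prime attribute {E} — a partial dependency, so 2NF is violated.

1NF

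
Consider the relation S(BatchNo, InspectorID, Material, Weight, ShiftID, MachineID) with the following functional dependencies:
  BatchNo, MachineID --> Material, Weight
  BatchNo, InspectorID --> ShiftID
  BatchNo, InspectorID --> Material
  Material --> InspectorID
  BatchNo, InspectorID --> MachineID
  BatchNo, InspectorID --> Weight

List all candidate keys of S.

No FD produces {BatchNo}, so it must be in every candidate key.
{BatchNo, InspectorID} is a candidate key since {BatchNo, InspectorID}⁺ = {BatchNo, InspectorID, MachineID, Material, ShiftID, Weight} covers every attribute.
{BatchNo, MachineID} is a candidate key since {BatchNo, MachineID}⁺ = {BatchNo, InspectorID, MachineID, Material, ShiftID, Weight} covers every attribute.
{BatchNo, Material} is a candidate key since {BatchNo, Material}⁺ = {BatchNo, InspectorID, MachineID, Material, ShiftID, Weight} covers every attribute.
These are minimal and exhaustive — every other superkey contains one of them.

{BatchNo, InspectorID}, {BatchNo, MachineID}, {BatchNo, Material}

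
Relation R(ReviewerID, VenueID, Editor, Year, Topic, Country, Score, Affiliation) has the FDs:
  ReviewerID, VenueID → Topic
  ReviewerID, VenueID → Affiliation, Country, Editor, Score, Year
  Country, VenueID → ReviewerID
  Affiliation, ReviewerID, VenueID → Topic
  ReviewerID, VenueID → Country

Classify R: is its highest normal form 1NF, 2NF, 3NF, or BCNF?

BCNF

Candidate keys: {Country, VenueID}, {ReviewerID, VenueID}. Prime attributes: {Country, ReviewerID, VenueID}.
Every FD has a superkey on the left, so the relation is in BCNF.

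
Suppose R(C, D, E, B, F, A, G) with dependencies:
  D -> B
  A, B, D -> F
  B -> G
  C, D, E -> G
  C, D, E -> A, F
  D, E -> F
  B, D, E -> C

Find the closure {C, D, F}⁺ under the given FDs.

Start with {C, D, F}.
D -> B applies; add {B} → now {B, C, D, F}.
B -> G applies; add {G} → now {B, C, D, F, G}.
No further FD applies.

{B, C, D, F, G}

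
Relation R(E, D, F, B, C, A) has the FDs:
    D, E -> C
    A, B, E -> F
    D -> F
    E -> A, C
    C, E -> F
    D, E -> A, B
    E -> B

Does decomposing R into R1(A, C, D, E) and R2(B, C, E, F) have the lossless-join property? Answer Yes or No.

Yes

R1 ∩ R2 = {C, E}; its closure under F is {A, B, C, E, F}.
R2 is contained in that closure, so R1 ∩ R2 -> R2 holds and the join is lossless.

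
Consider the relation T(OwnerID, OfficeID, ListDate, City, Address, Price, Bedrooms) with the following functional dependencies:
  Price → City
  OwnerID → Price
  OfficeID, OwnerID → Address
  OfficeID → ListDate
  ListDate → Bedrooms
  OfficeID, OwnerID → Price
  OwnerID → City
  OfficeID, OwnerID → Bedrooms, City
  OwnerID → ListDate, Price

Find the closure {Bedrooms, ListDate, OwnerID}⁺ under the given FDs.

Start with {Bedrooms, ListDate, OwnerID}.
OwnerID → Price applies; add {Price} → now {Bedrooms, ListDate, OwnerID, Price}.
OwnerID → City applies; add {City} → now {Bedrooms, City, ListDate, OwnerID, Price}.
No further FD applies.

{Bedrooms, City, ListDate, OwnerID, Price}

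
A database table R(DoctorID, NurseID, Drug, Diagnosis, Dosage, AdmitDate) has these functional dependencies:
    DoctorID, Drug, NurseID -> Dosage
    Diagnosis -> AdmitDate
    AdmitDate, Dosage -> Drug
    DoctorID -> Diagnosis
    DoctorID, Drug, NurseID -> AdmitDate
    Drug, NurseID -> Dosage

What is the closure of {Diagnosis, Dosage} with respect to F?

{AdmitDate, Diagnosis, Dosage, Drug}

Start with {Diagnosis, Dosage}.
Diagnosis -> AdmitDate applies; add {AdmitDate} → now {AdmitDate, Diagnosis, Dosage}.
AdmitDate, Dosage -> Drug applies; add {Drug} → now {AdmitDate, Diagnosis, Dosage, Drug}.
No further FD applies.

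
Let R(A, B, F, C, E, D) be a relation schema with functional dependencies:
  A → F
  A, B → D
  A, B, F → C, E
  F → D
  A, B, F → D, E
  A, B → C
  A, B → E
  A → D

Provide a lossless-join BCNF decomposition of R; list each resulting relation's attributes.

{A, B, C, E}; {A, F}; {D, F}

Candidate key of the original relation: {A, B}.
{A, B, C, D, E, F}: {A} determines {A, D, F} here but is not a superkey — split on A → D, F, giving {A, D, F} and {A, B, C, E}.
{A, D, F}: {F} determines {D, F} here but is not a superkey — split on F → D, giving {D, F} and {A, F}.
{D, F}: every determinant is a superkey — BCNF.
{A, F}: every determinant is a superkey — BCNF.
{A, B, C, E}: every determinant is a superkey — BCNF.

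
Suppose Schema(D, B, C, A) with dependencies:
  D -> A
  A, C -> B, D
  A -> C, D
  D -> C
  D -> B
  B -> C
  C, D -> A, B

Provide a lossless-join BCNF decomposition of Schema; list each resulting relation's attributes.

Candidate keys of the original relation: {A}, {D}.
Within {A, B, C, D}: {B}⁺ ∩ {A, B, C, D} = {B, C}, not the whole set, so B -> C violates BCNF; decompose into {B, C} and {A, B, D}.
{B, C} has no BCNF violation.
{A, B, D} has no BCNF violation.

{A, B, D}; {B, C}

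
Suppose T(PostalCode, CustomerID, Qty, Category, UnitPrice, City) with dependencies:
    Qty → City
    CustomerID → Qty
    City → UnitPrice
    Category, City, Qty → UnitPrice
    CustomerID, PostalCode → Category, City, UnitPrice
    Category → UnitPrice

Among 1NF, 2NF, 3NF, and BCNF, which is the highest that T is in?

Candidate key: {CustomerID, PostalCode}. Prime attributes: {CustomerID, PostalCode}.
Qty → City: {Qty}⁺ = {City, Qty, UnitPrice}, which is not all of the attributes, so the left side is not a superkey — BCNF is violated.
Qty → City determines the non-prime attribute {City} from a non-superkey — 3NF is violated.
{CustomerID} is a proper subset of the key {CustomerID, PostalCode}, and {CustomerID}⁺ contains the non-prime attributes {City, Qty, UnitPrice} — a partial dependency, so 2NF is violated.

1NF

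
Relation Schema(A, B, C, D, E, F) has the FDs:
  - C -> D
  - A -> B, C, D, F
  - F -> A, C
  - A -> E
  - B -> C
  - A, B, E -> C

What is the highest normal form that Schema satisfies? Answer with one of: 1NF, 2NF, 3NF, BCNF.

2NF

Candidate keys: {A}, {F}. Prime attributes: {A, F}.
For C -> D we have {C}⁺ = {C, D}; {C} is not a superkey, so BCNF fails.
C -> D determines the non-prime attribute {D} from a non-superkey — 3NF is violated.
With only single-attribute keys there can be no partial dependency, so 2NF holds.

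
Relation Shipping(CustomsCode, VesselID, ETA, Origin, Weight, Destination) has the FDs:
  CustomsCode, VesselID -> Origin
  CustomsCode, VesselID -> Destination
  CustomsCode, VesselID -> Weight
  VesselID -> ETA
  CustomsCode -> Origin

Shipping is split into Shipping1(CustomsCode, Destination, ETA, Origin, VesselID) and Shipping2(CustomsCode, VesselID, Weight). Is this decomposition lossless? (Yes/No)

Yes

Common attributes: {CustomsCode, VesselID}; their closure is {CustomsCode, Destination, ETA, Origin, VesselID, Weight}.
Since Shipping1 ⊆ {CustomsCode, Destination, ETA, Origin, VesselID, Weight}, the intersection is a superkey of Shipping1; the decomposition is lossless.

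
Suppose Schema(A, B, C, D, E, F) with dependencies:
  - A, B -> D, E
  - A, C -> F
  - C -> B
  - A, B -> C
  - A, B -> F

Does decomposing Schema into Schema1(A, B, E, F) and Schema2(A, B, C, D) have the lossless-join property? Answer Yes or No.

Yes

The shared attributes are {A, B} and {A, B}⁺ = {A, B, C, D, E, F}.
This includes all of Schema1, so the common attributes are a superkey of Schema1 — the join is lossless.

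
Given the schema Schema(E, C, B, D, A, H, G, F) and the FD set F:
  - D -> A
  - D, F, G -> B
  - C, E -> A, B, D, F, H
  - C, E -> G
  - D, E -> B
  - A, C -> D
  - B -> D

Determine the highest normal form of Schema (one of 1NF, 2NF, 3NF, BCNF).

2NF

Candidate key: {C, E}. Prime attributes: {C, E}.
D -> A breaks BCNF: {D}⁺ = {A, D}, so {D} is not a superkey.
D -> A has non-prime {A} on the right and a non-superkey on the left, so 3NF fails.
Checking every proper subset of each key, none determines a non-prime attribute — 2NF is satisfied.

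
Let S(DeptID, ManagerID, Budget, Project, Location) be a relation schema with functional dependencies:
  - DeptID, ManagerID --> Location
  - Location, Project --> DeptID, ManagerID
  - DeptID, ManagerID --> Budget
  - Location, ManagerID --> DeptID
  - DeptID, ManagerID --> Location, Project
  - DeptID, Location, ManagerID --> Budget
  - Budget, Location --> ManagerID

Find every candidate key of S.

{Budget, Location}, {DeptID, ManagerID}, {Location, ManagerID}, {Location, Project}

{Budget, Location}⁺ = {Budget, DeptID, Location, ManagerID, Project} — all of the relation — so {Budget, Location} is a candidate key.
{DeptID, ManagerID}⁺ = {Budget, DeptID, Location, ManagerID, Project} — all of the relation — so {DeptID, ManagerID} is a candidate key.
{Location, ManagerID}⁺ = {Budget, DeptID, Location, ManagerID, Project} — all of the relation — so {Location, ManagerID} is a candidate key.
{Location, Project}⁺ = {Budget, DeptID, Location, ManagerID, Project} — all of the relation — so {Location, Project} is a candidate key.
These are minimal and exhaustive — every other superkey contains one of them.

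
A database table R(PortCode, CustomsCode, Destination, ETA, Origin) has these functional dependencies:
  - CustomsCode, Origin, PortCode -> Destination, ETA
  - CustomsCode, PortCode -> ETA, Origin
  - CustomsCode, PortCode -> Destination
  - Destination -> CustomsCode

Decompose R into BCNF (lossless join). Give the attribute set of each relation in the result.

{CustomsCode, Destination}; {Destination, ETA, Origin, PortCode}

Candidate keys of the original relation: {CustomsCode, PortCode}, {Destination, PortCode}.
{CustomsCode, Destination, ETA, Origin, PortCode}: {Destination} determines {CustomsCode, Destination} here but is not a superkey — split on Destination -> CustomsCode, giving {CustomsCode, Destination} and {Destination, ETA, Origin, PortCode}.
{CustomsCode, Destination}: every determinant is a superkey — BCNF.
{Destination, ETA, Origin, PortCode}: every determinant is a superkey — BCNF.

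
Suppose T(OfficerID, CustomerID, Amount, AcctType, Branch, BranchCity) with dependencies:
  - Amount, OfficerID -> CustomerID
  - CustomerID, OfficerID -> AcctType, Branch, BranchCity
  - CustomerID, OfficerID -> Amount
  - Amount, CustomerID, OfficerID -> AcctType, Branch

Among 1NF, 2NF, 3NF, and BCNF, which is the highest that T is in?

BCNF

Candidate keys: {Amount, OfficerID}, {CustomerID, OfficerID}. Prime attributes: {Amount, CustomerID, OfficerID}.
Every FD has a superkey on the left, so the relation is in BCNF.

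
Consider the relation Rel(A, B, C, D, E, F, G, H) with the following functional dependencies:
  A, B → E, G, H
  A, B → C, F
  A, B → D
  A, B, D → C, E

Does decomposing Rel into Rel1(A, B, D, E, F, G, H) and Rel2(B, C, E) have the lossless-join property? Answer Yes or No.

No

Rel1 ∩ Rel2 = {B, E}; its closure under F is {B, E}.
The closure covers neither Rel1 nor Rel2 entirely; the join is not lossless.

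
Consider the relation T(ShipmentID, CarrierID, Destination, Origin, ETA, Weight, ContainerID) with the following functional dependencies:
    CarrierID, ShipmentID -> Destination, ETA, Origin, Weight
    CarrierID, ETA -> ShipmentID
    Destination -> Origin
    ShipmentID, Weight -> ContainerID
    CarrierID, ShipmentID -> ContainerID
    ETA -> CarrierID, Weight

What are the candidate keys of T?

{ETA}⁺ = {CarrierID, ContainerID, Destination, ETA, Origin, ShipmentID, Weight}, which is every attribute, so {ETA} is a candidate key.
{CarrierID, ShipmentID}⁺ = {CarrierID, ContainerID, Destination, ETA, Origin, ShipmentID, Weight}, which is every attribute, so {CarrierID, ShipmentID} is a candidate key.
These are minimal and exhaustive — every other superkey contains one of them.

{CarrierID, ShipmentID}, {ETA}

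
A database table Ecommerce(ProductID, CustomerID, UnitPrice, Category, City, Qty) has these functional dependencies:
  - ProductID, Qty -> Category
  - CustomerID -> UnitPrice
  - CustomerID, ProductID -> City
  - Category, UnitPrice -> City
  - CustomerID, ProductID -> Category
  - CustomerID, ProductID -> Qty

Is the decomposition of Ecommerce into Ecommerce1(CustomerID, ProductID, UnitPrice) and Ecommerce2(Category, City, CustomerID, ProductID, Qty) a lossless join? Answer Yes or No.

Yes

Common attributes: {CustomerID, ProductID}; their closure is {Category, City, CustomerID, ProductID, Qty, UnitPrice}.
Ecommerce1 is contained in that closure, so Ecommerce1 ∩ Ecommerce2 -> Ecommerce1 holds and the join is lossless.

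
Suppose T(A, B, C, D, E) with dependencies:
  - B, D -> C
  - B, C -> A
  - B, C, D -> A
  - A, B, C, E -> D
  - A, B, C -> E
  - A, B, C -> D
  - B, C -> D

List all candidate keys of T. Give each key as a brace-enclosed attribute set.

No FD produces {B}, so it must be in every candidate key.
{B, C}⁺ = {A, B, C, D, E} — all of the relation — so {B, C} is a candidate key.
{B, D}⁺ = {A, B, C, D, E} — all of the relation — so {B, D} is a candidate key.
Any other superkey properly contains one of these, so there are no further candidate keys.

{B, C}, {B, D}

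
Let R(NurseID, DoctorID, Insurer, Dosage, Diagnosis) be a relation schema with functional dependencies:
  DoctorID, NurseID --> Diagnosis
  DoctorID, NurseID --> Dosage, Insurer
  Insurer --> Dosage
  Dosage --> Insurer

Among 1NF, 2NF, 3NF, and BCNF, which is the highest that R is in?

Candidate key: {DoctorID, NurseID}. Prime attributes: {DoctorID, NurseID}.
For Insurer --> Dosage we have {Insurer}⁺ = {Dosage, Insurer}; {Insurer} is not a superkey, so BCNF fails.
Insurer --> Dosage determines the non-prime attribute {Dosage} from a non-superkey — 3NF is violated.
No proper subset of a key has a non-prime attribute in its closure, so there is no partial dependency; 2NF holds.

2NF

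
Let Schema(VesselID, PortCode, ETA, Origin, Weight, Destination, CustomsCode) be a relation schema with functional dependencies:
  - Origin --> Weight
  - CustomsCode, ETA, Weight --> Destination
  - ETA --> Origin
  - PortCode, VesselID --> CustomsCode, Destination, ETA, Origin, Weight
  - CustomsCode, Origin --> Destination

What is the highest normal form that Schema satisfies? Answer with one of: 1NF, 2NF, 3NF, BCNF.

2NF

Candidate key: {PortCode, VesselID}. Prime attributes: {PortCode, VesselID}.
Origin --> Weight: {Origin}⁺ = {Origin, Weight}, which is not all of the attributes, so the left side is not a superkey — BCNF is violated.
Origin --> Weight has non-prime {Weight} on the right and a non-superkey on the left, so 3NF fails.
No proper subset of a key has a non-prime attribute in its closure, so there is no partial dependency; 2NF holds.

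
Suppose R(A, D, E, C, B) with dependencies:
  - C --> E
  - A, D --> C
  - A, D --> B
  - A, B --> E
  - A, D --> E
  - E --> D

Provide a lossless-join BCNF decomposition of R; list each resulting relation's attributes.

{A, B, C}; {C, E}; {D, E}

Candidate keys of the original relation: {A, B}, {A, C}, {A, D}, {A, E}.
{A, B, C, D, E}: {C} determines {C, D, E} here but is not a superkey — split on C --> D, E, giving {C, D, E} and {A, B, C}.
{C, D, E}: {E} determines {D, E} here but is not a superkey — split on E --> D, giving {D, E} and {C, E}.
{D, E} has no BCNF violation.
{C, E} has no BCNF violation.
{A, B, C} has no BCNF violation.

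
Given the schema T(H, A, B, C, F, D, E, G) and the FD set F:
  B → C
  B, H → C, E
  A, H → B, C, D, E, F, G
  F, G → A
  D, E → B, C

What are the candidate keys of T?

Attributes never on any right-hand side: {H} — every candidate key must contain it.
{A, H}⁺ = {A, B, C, D, E, F, G, H} — all of the relation — so {A, H} is a candidate key.
{F, G, H}⁺ = {A, B, C, D, E, F, G, H} — all of the relation — so {F, G, H} is a candidate key.
These are minimal and exhaustive — every other superkey contains one of them.

{A, H}, {F, G, H}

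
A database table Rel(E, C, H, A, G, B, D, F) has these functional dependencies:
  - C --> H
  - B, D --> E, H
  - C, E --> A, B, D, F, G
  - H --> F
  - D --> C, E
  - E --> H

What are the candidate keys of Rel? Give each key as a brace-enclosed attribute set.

{C, E}, {D}

{D}⁺ = {A, B, C, D, E, F, G, H}, which is every attribute, so {D} is a candidate key.
{C, E}⁺ = {A, B, C, D, E, F, G, H}, which is every attribute, so {C, E} is a candidate key.
Any other superkey properly contains one of these, so there are no further candidate keys.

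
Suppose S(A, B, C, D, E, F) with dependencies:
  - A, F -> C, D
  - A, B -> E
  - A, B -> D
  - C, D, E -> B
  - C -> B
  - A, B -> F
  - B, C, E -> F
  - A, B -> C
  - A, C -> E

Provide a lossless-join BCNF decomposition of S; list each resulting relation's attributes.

{A, C, D, E}; {B, C}; {C, E, F}

Candidate keys of the original relation: {A, B}, {A, C}, {A, F}.
{A, B, C, D, E, F}: {C, D, E} determines {B, C, D, E, F} here but is not a superkey — split on C, D, E -> B, F, giving {B, C, D, E, F} and {A, C, D, E}.
{B, C, D, E, F}: {C} determines {B, C} here but is not a superkey — split on C -> B, giving {B, C} and {C, D, E, F}.
{B, C}: every determinant is a superkey — BCNF.
{C, D, E, F}: {C, E} determines {C, E, F} here but is not a superkey — split on C, E -> F, giving {C, E, F} and {C, D, E}.
{C, E, F}: every determinant is a superkey — BCNF.
{C, D, E}: every determinant is a superkey — BCNF.
{A, C, D, E}: every determinant is a superkey — BCNF.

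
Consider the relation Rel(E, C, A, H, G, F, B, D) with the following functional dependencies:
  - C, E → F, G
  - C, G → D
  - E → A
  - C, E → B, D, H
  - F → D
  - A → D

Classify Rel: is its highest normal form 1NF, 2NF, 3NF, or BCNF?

Candidate key: {C, E}. Prime attributes: {C, E}.
C, G → D: {C, G}⁺ = {C, D, G}, which is not all of the attributes, so the left side is not a superkey — BCNF is violated.
C, G → D determines the non-prime attribute {D} from a non-superkey — 3NF is violated.
{E} is a proper subset of the key {C, E}, and {E}⁺ contains the non-prime attributes {A, D} — a partial dependency, so 2NF is violated.

1NF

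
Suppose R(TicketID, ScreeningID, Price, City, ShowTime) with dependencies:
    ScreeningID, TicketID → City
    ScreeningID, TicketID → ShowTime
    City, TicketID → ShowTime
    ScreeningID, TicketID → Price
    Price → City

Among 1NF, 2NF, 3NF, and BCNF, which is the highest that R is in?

2NF

Candidate key: {ScreeningID, TicketID}. Prime attributes: {ScreeningID, TicketID}.
For City, TicketID → ShowTime we have {City, TicketID}⁺ = {City, ShowTime, TicketID}; {City, TicketID} is not a superkey, so BCNF fails.
Because {ShowTime} is non-prime and the left side of City, TicketID → ShowTime is not a superkey, the relation is not in 3NF.
No non-prime attribute depends on a proper subset of any candidate key, so 2NF holds.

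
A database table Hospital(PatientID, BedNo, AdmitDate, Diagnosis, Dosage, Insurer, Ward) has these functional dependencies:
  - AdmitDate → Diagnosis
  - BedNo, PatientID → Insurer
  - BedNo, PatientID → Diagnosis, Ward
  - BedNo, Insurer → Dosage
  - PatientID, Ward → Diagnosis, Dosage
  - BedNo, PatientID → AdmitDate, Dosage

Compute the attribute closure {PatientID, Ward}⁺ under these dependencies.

Start with {PatientID, Ward}.
PatientID, Ward → Diagnosis, Dosage applies; add {Diagnosis, Dosage} → now {Diagnosis, Dosage, PatientID, Ward}.
No further FD applies.

{Diagnosis, Dosage, PatientID, Ward}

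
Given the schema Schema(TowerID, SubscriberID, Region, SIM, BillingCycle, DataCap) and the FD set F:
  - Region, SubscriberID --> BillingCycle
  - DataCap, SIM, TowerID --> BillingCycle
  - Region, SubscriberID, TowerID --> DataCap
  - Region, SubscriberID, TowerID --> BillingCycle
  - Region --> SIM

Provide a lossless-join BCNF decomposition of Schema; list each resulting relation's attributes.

{BillingCycle, Region, SubscriberID}; {DataCap, Region, SubscriberID, TowerID}; {Region, SIM}

Candidate key of the original relation: {Region, SubscriberID, TowerID}.
In {BillingCycle, DataCap, Region, SIM, SubscriberID, TowerID}, {Region, SubscriberID} is not a superkey ({Region, SubscriberID}⁺ restricted to this set is {BillingCycle, Region, SIM, SubscriberID}), so split on Region, SubscriberID --> BillingCycle, SIM into {BillingCycle, Region, SIM, SubscriberID} and {DataCap, Region, SubscriberID, TowerID}.
In {BillingCycle, Region, SIM, SubscriberID}, {Region} is not a superkey ({Region}⁺ restricted to this set is {Region, SIM}), so split on Region --> SIM into {Region, SIM} and {BillingCycle, Region, SubscriberID}.
{Region, SIM} is in BCNF.
{BillingCycle, Region, SubscriberID} is in BCNF.
{DataCap, Region, SubscriberID, TowerID} is in BCNF.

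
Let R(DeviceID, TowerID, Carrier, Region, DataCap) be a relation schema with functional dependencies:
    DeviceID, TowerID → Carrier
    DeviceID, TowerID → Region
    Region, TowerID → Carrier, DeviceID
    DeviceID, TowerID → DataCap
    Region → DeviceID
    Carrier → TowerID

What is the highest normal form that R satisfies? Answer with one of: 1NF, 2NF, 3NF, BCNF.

Candidate keys: {Carrier, DeviceID}, {Carrier, Region}, {DeviceID, TowerID}, {Region, TowerID}. Prime attributes: {Carrier, DeviceID, Region, TowerID}.
Region → DeviceID: {Region}⁺ = {DeviceID, Region}, which is not all of the attributes, so the left side is not a superkey — BCNF is violated.
But every attribute on its right side ({DeviceID}) is prime, and the same holds for every other non-superkey FD, so 3NF still holds.

3NF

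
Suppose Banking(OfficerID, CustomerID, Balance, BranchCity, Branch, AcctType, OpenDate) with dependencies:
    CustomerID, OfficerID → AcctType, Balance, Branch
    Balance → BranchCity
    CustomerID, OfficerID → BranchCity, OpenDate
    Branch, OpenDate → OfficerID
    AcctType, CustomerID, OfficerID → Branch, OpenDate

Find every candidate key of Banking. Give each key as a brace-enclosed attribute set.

No FD produces {CustomerID}, so it must be in every candidate key.
{CustomerID, OfficerID}⁺ = {AcctType, Balance, Branch, BranchCity, CustomerID, OfficerID, OpenDate}, which is every attribute, so {CustomerID, OfficerID} is a candidate key.
{Branch, CustomerID, OpenDate}⁺ = {AcctType, Balance, Branch, BranchCity, CustomerID, OfficerID, OpenDate}, which is every attribute, so {Branch, CustomerID, OpenDate} is a candidate key.
These are minimal and exhaustive — every other superkey contains one of them.

{Branch, CustomerID, OpenDate}, {CustomerID, OfficerID}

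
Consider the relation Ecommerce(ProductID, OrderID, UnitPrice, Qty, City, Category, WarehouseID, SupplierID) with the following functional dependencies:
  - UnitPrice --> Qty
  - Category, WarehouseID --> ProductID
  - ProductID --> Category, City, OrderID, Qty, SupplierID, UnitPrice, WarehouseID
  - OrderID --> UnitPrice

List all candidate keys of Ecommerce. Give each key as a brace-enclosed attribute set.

{Category, WarehouseID}, {ProductID}

{ProductID}⁺ = {Category, City, OrderID, ProductID, Qty, SupplierID, UnitPrice, WarehouseID}, which is every attribute, so {ProductID} is a candidate key.
{Category, WarehouseID}⁺ = {Category, City, OrderID, ProductID, Qty, SupplierID, UnitPrice, WarehouseID}, which is every attribute, so {Category, WarehouseID} is a candidate key.
Any other superkey properly contains one of these, so there are no further candidate keys.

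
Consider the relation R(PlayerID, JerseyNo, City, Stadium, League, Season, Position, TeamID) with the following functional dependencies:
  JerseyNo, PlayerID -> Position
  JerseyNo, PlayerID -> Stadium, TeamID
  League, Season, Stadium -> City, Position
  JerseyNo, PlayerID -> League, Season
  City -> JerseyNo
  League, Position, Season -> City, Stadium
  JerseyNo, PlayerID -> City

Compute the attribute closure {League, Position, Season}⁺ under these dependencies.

{City, JerseyNo, League, Position, Season, Stadium}

Start with {League, Position, Season}.
League, Position, Season -> City, Stadium applies; add {City, Stadium} → now {City, League, Position, Season, Stadium}.
City -> JerseyNo applies; add {JerseyNo} → now {City, JerseyNo, League, Position, Season, Stadium}.
No further FD applies.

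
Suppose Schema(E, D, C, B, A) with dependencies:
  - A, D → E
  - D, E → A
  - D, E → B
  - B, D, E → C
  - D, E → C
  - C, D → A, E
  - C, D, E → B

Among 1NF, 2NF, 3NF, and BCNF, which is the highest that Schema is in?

Candidate keys: {A, D}, {C, D}, {D, E}. Prime attributes: {A, C, D, E}.
The left-hand side of every FD is a superkey, so BCNF is satisfied.

BCNF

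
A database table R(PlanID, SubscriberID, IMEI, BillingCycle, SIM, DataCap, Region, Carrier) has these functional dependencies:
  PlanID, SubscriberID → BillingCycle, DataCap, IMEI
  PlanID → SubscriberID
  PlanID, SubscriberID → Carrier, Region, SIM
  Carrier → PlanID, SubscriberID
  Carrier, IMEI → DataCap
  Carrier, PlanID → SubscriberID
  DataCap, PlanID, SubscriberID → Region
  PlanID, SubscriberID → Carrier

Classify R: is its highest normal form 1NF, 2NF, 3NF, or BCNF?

BCNF

Candidate keys: {Carrier}, {PlanID}. Prime attributes: {Carrier, PlanID}.
The left-hand side of every FD is a superkey, so BCNF is satisfied.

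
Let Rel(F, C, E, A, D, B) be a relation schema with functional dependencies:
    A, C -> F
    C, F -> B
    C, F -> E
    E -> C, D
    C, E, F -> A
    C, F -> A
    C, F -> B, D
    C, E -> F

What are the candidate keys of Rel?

{E} is a candidate key since {E}⁺ = {A, B, C, D, E, F} covers every attribute.
{A, C} is a candidate key since {A, C}⁺ = {A, B, C, D, E, F} covers every attribute.
{C, F} is a candidate key since {C, F}⁺ = {A, B, C, D, E, F} covers every attribute.
Any other superkey properly contains one of these, so there are no further candidate keys.

{A, C}, {C, F}, {E}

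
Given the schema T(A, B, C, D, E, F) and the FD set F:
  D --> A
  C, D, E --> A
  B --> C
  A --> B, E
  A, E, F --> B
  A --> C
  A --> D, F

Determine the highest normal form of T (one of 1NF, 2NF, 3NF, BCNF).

Candidate keys: {A}, {D}. Prime attributes: {A, D}.
B --> C breaks BCNF: {B}⁺ = {B, C}, so {B} is not a superkey.
B --> C has non-prime {C} on the right and a non-superkey on the left, so 3NF fails.
Every candidate key is a single attribute, so no partial dependency is possible; 2NF holds.

2NF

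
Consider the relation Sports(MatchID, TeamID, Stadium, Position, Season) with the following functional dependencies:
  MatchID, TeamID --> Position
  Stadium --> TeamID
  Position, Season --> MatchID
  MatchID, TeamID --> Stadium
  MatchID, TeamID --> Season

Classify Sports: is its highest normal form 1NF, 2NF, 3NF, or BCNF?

Candidate keys: {MatchID, Stadium}, {MatchID, TeamID}, {Position, Season, Stadium}, {Position, Season, TeamID}. Prime attributes: {MatchID, Position, Season, Stadium, TeamID}.
Stadium --> TeamID: {Stadium}⁺ = {Stadium, TeamID}, which is not all of the attributes, so the left side is not a superkey — BCNF is violated.
But every attribute on its right side ({TeamID}) is prime, and the same holds for every other non-superkey FD, so 3NF still holds.

3NF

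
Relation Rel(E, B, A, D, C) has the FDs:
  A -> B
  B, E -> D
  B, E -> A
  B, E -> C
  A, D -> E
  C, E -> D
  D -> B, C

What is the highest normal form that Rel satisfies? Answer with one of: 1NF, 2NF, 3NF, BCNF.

3NF

Candidate keys: {A, D}, {A, E}, {B, E}, {C, E}, {D, E}. Prime attributes: {A, B, C, D, E}.
A -> B breaks BCNF: {A}⁺ = {A, B}, so {A} is not a superkey.
But every attribute on its right side ({B}) is prime, and the same holds for every other non-superkey FD, so 3NF still holds.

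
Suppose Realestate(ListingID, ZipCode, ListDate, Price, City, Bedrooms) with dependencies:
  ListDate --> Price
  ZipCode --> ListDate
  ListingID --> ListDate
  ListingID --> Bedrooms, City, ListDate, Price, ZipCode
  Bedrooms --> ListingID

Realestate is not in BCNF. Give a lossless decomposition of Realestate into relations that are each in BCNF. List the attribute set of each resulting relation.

Candidate keys of the original relation: {Bedrooms}, {ListingID}.
{Bedrooms, City, ListDate, ListingID, Price, ZipCode}: {ListDate} determines {ListDate, Price} here but is not a superkey — split on ListDate --> Price, giving {ListDate, Price} and {Bedrooms, City, ListDate, ListingID, ZipCode}.
{ListDate, Price}: every determinant is a superkey — BCNF.
{Bedrooms, City, ListDate, ListingID, ZipCode}: {ZipCode} determines {ListDate, ZipCode} here but is not a superkey — split on ZipCode --> ListDate, giving {ListDate, ZipCode} and {Bedrooms, City, ListingID, ZipCode}.
{ListDate, ZipCode}: every determinant is a superkey — BCNF.
{Bedrooms, City, ListingID, ZipCode}: every determinant is a superkey — BCNF.

{Bedrooms, City, ListingID, ZipCode}; {ListDate, Price}; {ListDate, ZipCode}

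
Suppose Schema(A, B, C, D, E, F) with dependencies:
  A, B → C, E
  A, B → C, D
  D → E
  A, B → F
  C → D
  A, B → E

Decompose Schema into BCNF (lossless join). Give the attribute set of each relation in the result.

Candidate key of the original relation: {A, B}.
In {A, B, C, D, E, F}, {D} is not a superkey ({D}⁺ restricted to this set is {D, E}), so split on D → E into {D, E} and {A, B, C, D, F}.
{D, E} has no BCNF violation.
In {A, B, C, D, F}, {C} is not a superkey ({C}⁺ restricted to this set is {C, D}), so split on C → D into {C, D} and {A, B, C, F}.
{C, D} has no BCNF violation.
{A, B, C, F} has no BCNF violation.

{A, B, C, F}; {C, D}; {D, E}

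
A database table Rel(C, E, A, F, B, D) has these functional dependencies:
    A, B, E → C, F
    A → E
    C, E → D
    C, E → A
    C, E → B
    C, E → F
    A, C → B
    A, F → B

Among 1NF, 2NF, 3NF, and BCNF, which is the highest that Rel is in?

3NF

Candidate keys: {A, B}, {A, C}, {A, F}, {C, E}. Prime attributes: {A, B, C, E, F}.
A → E: {A}⁺ = {A, E}, which is not all of the attributes, so the left side is not a superkey — BCNF is violated.
Its right-hand attributes {E} are all prime, as are those of every other non-superkey FD — the relation is in 3NF.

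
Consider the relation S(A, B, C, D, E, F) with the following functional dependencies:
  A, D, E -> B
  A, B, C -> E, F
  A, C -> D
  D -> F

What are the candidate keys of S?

Attributes never on any right-hand side: {A, C} — every candidate key must contain all of them.
{A, B, C}⁺ = {A, B, C, D, E, F} — all of the relation — so {A, B, C} is a candidate key.
{A, C, E}⁺ = {A, B, C, D, E, F} — all of the relation — so {A, C, E} is a candidate key.
These are minimal and exhaustive — every other superkey contains one of them.

{A, B, C}, {A, C, E}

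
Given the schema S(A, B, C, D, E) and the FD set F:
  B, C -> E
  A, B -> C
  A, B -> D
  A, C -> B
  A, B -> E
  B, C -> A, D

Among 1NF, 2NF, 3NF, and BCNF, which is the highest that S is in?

Candidate keys: {A, B}, {A, C}, {B, C}. Prime attributes: {A, B, C}.
Each dependency's left side is a superkey — BCNF holds.

BCNF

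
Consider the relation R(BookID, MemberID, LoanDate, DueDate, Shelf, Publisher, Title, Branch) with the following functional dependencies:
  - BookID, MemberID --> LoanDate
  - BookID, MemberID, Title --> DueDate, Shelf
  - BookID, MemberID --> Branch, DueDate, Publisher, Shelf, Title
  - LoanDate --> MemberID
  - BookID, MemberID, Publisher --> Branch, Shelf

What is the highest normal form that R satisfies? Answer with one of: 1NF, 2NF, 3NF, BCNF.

Candidate keys: {BookID, LoanDate}, {BookID, MemberID}. Prime attributes: {BookID, LoanDate, MemberID}.
LoanDate --> MemberID breaks BCNF: {LoanDate}⁺ = {LoanDate, MemberID}, so {LoanDate} is not a superkey.
But every attribute on its right side ({MemberID}) is prime, and the same holds for every other non-superkey FD, so 3NF still holds.

3NF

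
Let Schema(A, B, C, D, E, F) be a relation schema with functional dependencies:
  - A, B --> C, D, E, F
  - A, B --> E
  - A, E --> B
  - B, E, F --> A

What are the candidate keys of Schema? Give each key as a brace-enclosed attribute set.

Closure of {A, B} is {A, B, C, D, E, F}, the whole schema; {A, B} is a candidate key.
Closure of {A, E} is {A, B, C, D, E, F}, the whole schema; {A, E} is a candidate key.
Closure of {B, E, F} is {A, B, C, D, E, F}, the whole schema; {B, E, F} is a candidate key.
Any other superkey properly contains one of these, so there are no further candidate keys.

{A, B}, {A, E}, {B, E, F}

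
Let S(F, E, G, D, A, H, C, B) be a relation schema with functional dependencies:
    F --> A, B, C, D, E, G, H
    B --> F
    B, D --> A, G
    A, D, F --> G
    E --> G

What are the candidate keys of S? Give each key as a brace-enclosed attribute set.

{B}⁺ = {A, B, C, D, E, F, G, H} — all of the relation — so {B} is a candidate key.
{F}⁺ = {A, B, C, D, E, F, G, H} — all of the relation — so {F} is a candidate key.
These are minimal and exhaustive — every other superkey contains one of them.

{B}, {F}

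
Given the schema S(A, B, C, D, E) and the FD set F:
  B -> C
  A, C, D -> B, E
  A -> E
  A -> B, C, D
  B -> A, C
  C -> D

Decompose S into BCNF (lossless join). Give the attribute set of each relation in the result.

{A, B, C, E}; {C, D}

Candidate keys of the original relation: {A}, {B}.
In {A, B, C, D, E}, {C} is not a superkey ({C}⁺ restricted to this set is {C, D}), so split on C -> D into {C, D} and {A, B, C, E}.
{C, D} is in BCNF.
{A, B, C, E} is in BCNF.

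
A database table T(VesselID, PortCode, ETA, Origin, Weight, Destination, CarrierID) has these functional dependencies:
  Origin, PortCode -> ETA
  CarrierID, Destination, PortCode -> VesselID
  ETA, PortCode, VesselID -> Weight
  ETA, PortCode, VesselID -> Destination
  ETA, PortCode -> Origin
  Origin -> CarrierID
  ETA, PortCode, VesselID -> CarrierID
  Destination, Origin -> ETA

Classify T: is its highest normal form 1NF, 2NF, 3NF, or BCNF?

1NF

Candidate keys: {Destination, ETA, PortCode}, {Destination, Origin, PortCode}, {ETA, PortCode, VesselID}, {Origin, PortCode, VesselID}. Prime attributes: {Destination, ETA, Origin, PortCode, VesselID}.
Origin, PortCode -> ETA breaks BCNF: {Origin, PortCode}⁺ = {CarrierID, ETA, Origin, PortCode}, so {Origin, PortCode} is not a superkey.
Because {CarrierID} is non-prime and the left side of Origin -> CarrierID is not a superkey, the relation is not in 3NF.
{ETA, PortCode} is a proper subset of the key {Destination, ETA, PortCode}, and {ETA, PortCode}⁺ contains the non-prime attribute {CarrierID} — a partial dependency, so 2NF is violated.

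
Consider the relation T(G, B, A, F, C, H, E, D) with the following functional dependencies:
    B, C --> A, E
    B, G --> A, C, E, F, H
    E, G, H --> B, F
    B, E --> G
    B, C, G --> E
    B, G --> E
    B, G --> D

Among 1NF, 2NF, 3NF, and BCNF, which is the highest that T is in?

BCNF

Candidate keys: {B, C}, {B, E}, {B, G}, {E, G, H}. Prime attributes: {B, C, E, G, H}.
Each dependency's left side is a superkey — BCNF holds.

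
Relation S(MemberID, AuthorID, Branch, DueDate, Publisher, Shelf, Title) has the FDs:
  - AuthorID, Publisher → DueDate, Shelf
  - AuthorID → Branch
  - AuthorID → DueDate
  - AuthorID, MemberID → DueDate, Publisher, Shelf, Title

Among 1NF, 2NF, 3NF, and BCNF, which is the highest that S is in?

Candidate key: {AuthorID, MemberID}. Prime attributes: {AuthorID, MemberID}.
For AuthorID, Publisher → DueDate, Shelf we have {AuthorID, Publisher}⁺ = {AuthorID, Branch, DueDate, Publisher, Shelf}; {AuthorID, Publisher} is not a superkey, so BCNF fails.
AuthorID, Publisher → DueDate, Shelf has non-prime {DueDate, Shelf} on the right and a non-superkey on the left, so 3NF fails.
The proper key subset {AuthorID} of {AuthorID, MemberID} determines non-prime {Branch, DueDate}, so the relation is not even in 2NF.

1NF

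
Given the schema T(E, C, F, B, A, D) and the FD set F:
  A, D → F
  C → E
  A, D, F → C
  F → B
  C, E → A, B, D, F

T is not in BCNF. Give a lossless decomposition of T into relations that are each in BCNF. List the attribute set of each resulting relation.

Candidate keys of the original relation: {A, D}, {C}.
Within {A, B, C, D, E, F}: {F}⁺ ∩ {A, B, C, D, E, F} = {B, F}, not the whole set, so F → B violates BCNF; decompose into {B, F} and {A, C, D, E, F}.
{B, F} is in BCNF.
{A, C, D, E, F} is in BCNF.

{A, C, D, E, F}; {B, F}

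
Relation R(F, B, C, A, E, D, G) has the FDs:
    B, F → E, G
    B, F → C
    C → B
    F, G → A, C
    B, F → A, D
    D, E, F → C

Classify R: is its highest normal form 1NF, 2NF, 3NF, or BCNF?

3NF

Candidate keys: {B, F}, {C, F}, {D, E, F}, {F, G}. Prime attributes: {B, C, D, E, F, G}.
For C → B we have {C}⁺ = {B, C}; {C} is not a superkey, so BCNF fails.
Its right-hand attributes {B} are all prime, as are those of every other non-superkey FD — the relation is in 3NF.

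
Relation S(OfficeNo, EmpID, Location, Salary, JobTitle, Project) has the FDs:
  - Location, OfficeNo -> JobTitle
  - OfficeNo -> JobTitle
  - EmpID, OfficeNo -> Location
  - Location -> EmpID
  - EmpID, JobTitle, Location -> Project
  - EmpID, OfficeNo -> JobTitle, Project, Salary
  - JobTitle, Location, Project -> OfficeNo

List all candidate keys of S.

{EmpID, OfficeNo}, {JobTitle, Location}, {Location, OfficeNo}

{EmpID, OfficeNo}⁺ = {EmpID, JobTitle, Location, OfficeNo, Project, Salary}, which is every attribute, so {EmpID, OfficeNo} is a candidate key.
{JobTitle, Location}⁺ = {EmpID, JobTitle, Location, OfficeNo, Project, Salary}, which is every attribute, so {JobTitle, Location} is a candidate key.
{Location, OfficeNo}⁺ = {EmpID, JobTitle, Location, OfficeNo, Project, Salary}, which is every attribute, so {Location, OfficeNo} is a candidate key.
Any other superkey properly contains one of these, so there are no further candidate keys.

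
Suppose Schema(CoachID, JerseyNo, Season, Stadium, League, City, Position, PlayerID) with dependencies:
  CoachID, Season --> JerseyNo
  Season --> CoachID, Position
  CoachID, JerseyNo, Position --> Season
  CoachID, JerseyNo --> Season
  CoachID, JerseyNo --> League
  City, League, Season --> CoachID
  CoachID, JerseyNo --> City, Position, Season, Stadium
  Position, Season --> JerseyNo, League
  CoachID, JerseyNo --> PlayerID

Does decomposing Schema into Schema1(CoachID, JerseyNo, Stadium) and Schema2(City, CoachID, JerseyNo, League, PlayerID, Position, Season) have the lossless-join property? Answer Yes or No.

Yes

Schema1 ∩ Schema2 = {CoachID, JerseyNo}; its closure under F is {City, CoachID, JerseyNo, League, PlayerID, Position, Season, Stadium}.
This includes all of Schema1, so the common attributes are a superkey of Schema1 — the join is lossless.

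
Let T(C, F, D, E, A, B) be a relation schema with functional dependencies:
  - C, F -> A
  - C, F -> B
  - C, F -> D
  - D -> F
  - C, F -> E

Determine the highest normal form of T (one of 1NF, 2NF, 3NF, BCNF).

Candidate keys: {C, D}, {C, F}. Prime attributes: {C, D, F}.
D -> F: {D}⁺ = {D, F}, which is not all of the attributes, so the left side is not a superkey — BCNF is violated.
Since {F} ⊆ prime attributes and every other non-superkey FD also has a prime right side, the schema is in 3NF.

3NF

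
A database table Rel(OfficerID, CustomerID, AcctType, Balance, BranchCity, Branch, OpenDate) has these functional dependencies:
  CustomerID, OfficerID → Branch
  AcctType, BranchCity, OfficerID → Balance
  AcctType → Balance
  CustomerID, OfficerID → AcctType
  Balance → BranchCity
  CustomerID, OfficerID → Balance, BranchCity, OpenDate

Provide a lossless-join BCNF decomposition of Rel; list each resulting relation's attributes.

{AcctType, Balance}; {AcctType, Branch, CustomerID, OfficerID, OpenDate}; {AcctType, BranchCity}; {Balance, BranchCity}

Candidate key of the original relation: {CustomerID, OfficerID}.
In {AcctType, Balance, Branch, BranchCity, CustomerID, OfficerID, OpenDate}, {AcctType, BranchCity, OfficerID} is not a superkey ({AcctType, BranchCity, OfficerID}⁺ restricted to this set is {AcctType, Balance, BranchCity, OfficerID}), so split on AcctType, BranchCity, OfficerID → Balance into {AcctType, Balance, BranchCity, OfficerID} and {AcctType, Branch, BranchCity, CustomerID, OfficerID, OpenDate}.
In {AcctType, Balance, BranchCity, OfficerID}, {AcctType} is not a superkey ({AcctType}⁺ restricted to this set is {AcctType, Balance, BranchCity}), so split on AcctType → Balance, BranchCity into {AcctType, Balance, BranchCity} and {AcctType, OfficerID}.
In {AcctType, Balance, BranchCity}, {Balance} is not a superkey ({Balance}⁺ restricted to this set is {Balance, BranchCity}), so split on Balance → BranchCity into {Balance, BranchCity} and {AcctType, Balance}.
{Balance, BranchCity} is in BCNF.
{AcctType, Balance} is in BCNF.
{AcctType, OfficerID} is in BCNF.
In {AcctType, Branch, BranchCity, CustomerID, OfficerID, OpenDate}, {AcctType} is not a superkey ({AcctType}⁺ restricted to this set is {AcctType, BranchCity}), so split on AcctType → BranchCity into {AcctType, BranchCity} and {AcctType, Branch, CustomerID, OfficerID, OpenDate}.
{AcctType, BranchCity} is in BCNF.
{AcctType, Branch, CustomerID, OfficerID, OpenDate} is in BCNF.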